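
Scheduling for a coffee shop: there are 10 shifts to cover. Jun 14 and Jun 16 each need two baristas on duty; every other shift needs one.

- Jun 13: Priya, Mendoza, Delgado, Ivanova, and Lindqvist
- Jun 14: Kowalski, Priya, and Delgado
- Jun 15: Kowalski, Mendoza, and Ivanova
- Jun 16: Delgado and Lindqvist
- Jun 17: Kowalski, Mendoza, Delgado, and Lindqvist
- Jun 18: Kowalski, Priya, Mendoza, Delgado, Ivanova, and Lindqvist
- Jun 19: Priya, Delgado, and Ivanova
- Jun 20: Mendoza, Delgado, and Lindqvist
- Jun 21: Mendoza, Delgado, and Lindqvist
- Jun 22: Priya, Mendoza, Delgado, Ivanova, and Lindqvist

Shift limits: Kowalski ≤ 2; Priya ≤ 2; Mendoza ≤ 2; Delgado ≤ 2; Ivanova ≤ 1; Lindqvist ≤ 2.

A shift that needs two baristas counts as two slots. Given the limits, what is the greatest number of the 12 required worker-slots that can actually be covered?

11

Total capacity across all baristas is 2+2+2+2+1+2 = 11, and 12 slots are needed, so at most 11 can be filled.
An assignment achieving 11: Jun 13→Ivanova, Jun 14→Kowalski+Priya, Jun 15→Kowalski, Jun 16→Delgado+Lindqvist, Jun 17→Delgado, Jun 19→Priya, Jun 20→Mendoza, Jun 21→Mendoza, Jun 22→Lindqvist.
Loads: Kowalski 2/2, Priya 2/2, Mendoza 2/2, Delgado 2/2, Ivanova 1/1, Lindqvist 2/2.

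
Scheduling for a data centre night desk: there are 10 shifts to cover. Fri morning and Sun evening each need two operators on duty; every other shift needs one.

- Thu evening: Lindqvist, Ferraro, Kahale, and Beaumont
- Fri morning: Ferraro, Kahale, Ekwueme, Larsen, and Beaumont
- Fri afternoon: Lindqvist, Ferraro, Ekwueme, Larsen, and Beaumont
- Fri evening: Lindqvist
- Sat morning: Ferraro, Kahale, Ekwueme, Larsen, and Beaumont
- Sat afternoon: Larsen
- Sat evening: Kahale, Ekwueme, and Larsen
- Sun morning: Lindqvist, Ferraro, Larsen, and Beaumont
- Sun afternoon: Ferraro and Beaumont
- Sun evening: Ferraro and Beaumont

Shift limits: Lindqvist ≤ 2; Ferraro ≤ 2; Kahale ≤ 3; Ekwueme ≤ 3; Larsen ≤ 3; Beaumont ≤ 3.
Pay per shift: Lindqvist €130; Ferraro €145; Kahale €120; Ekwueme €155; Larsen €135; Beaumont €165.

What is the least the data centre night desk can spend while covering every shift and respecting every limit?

€1635

Fri evening can only be covered by Lindqvist, so that assignment is forced.
Sat afternoon can only be covered by Larsen, so that assignment is forced.
Sun evening can only be covered by Ferraro and Beaumont, so that assignment is forced.
Picking the cheapest available operator for each shift independently would cost €1595, but that ignores the shift limits.
An optimal schedule: Thu evening→Kahale, Fri morning→Larsen+Ekwueme, Fri afternoon→Larsen, Fri evening→Lindqvist, Sat morning→Kahale, Sat afternoon→Larsen, Sat evening→Kahale, Sun morning→Lindqvist, Sun afternoon→Ferraro, Sun evening→Ferraro+Beaumont.
Total: 120 + 135 + 155 + 135 + 130 + 120 + 135 + 120 + 130 + 145 + 145 + 165 = €1635.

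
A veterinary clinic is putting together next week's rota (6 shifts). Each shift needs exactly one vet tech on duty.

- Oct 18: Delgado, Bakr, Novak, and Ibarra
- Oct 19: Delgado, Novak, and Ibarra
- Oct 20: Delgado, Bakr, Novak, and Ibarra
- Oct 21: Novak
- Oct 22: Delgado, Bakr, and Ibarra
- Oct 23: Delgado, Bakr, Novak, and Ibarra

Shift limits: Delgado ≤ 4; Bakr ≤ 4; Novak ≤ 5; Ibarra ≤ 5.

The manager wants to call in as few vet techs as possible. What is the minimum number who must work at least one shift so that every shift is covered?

6 slots to fill and no one can take more than 5, so at least ⌈6/5⌉ = 2 vet techs are needed.
Delgado and Novak alone can cover everything: Oct 18→Delgado, Oct 19→Delgado, Oct 20→Delgado, Oct 21→Novak, Oct 22→Delgado, Oct 23→Novak.

2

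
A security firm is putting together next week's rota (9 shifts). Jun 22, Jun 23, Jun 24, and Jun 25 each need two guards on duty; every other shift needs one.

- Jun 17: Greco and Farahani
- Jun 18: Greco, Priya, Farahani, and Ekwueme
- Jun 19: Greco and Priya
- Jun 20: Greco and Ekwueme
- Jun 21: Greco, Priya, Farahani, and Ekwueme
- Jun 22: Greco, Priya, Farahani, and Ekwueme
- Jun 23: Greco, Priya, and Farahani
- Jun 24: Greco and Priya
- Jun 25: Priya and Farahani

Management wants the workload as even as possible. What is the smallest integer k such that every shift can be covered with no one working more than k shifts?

With 4 guards and 13 worker-slots to fill, someone must work at least ⌈13/4⌉ = 4 shifts, so k ≥ 4.
k = 4 works: Jun 17→Greco, Jun 18→Priya, Jun 19→Greco, Jun 20→Greco, Jun 21→Farahani, Jun 22→Farahani+Ekwueme, Jun 23→Priya+Farahani, Jun 24→Greco+Priya, Jun 25→Priya+Farahani.
Loads: Greco 4, Priya 4, Farahani 4, Ekwueme 1 — all ≤ 4.

4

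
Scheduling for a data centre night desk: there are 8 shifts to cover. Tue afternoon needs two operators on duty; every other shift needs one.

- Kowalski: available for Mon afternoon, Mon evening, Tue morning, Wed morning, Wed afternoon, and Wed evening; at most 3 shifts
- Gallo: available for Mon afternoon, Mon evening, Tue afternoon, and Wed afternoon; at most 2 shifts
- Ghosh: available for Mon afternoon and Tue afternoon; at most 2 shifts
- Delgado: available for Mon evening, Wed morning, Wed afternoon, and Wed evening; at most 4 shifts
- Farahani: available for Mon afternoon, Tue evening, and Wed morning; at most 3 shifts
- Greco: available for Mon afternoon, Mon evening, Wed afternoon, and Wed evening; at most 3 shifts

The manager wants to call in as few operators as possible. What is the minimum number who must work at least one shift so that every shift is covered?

9 slots to fill and no one can take more than 4, so at least ⌈9/4⌉ = 3 operators are needed.
Shifts {Tue morning, Tue afternoon, Tue evening} need 4 slots, but among the operators available for them (Kowalski, Gallo, Ghosh, and Farahani) any 3 together supply at most 3. So 3 operators are not enough.
Kowalski, Gallo, Ghosh, and Farahani alone can cover everything: Mon afternoon→Ghosh, Mon evening→Kowalski, Tue morning→Kowalski, Tue afternoon→Gallo+Ghosh, Tue evening→Farahani, Wed morning→Farahani, Wed afternoon→Gallo, Wed evening→Kowalski.

4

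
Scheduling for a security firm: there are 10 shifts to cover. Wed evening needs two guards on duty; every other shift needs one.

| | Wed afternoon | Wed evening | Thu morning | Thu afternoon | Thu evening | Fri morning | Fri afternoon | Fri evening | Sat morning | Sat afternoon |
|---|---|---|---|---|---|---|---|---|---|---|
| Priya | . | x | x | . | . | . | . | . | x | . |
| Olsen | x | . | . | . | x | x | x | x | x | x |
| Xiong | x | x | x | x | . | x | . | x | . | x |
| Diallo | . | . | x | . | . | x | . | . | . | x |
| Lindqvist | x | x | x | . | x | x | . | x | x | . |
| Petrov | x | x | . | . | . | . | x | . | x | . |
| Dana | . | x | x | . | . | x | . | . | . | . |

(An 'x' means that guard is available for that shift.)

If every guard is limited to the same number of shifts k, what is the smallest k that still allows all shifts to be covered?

With 7 guards and 11 worker-slots to fill, someone must work at least ⌈11/7⌉ = 2 shifts, so k ≥ 2.
k = 2 works: Wed afternoon→Lindqvist, Wed evening→Lindqvist+Petrov, Thu morning→Priya, Thu afternoon→Xiong, Thu evening→Olsen, Fri morning→Diallo, Fri afternoon→Olsen, Fri evening→Xiong, Sat morning→Priya, Sat afternoon→Diallo.
Loads: Priya 2, Olsen 2, Xiong 2, Diallo 2, Lindqvist 2, Petrov 1, Dana 0 — all ≤ 2.

2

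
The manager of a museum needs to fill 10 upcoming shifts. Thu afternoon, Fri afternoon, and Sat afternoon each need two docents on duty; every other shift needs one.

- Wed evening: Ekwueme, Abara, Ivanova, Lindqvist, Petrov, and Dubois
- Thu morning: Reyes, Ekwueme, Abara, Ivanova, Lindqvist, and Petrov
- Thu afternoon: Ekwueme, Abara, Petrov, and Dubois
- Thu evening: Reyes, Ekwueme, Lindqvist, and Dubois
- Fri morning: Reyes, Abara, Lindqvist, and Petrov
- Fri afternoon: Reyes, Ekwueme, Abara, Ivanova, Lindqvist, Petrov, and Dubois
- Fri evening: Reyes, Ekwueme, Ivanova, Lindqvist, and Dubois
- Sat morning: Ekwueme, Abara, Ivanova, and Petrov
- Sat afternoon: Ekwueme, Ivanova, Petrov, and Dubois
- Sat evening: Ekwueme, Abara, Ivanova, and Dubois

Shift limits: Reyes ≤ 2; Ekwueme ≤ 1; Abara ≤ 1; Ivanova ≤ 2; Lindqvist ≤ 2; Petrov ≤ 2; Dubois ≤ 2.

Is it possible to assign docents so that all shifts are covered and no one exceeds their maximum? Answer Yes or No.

Total capacity is 2+1+1+2+2+2+2 = 12 but 13 worker-slots are needed — infeasible.

No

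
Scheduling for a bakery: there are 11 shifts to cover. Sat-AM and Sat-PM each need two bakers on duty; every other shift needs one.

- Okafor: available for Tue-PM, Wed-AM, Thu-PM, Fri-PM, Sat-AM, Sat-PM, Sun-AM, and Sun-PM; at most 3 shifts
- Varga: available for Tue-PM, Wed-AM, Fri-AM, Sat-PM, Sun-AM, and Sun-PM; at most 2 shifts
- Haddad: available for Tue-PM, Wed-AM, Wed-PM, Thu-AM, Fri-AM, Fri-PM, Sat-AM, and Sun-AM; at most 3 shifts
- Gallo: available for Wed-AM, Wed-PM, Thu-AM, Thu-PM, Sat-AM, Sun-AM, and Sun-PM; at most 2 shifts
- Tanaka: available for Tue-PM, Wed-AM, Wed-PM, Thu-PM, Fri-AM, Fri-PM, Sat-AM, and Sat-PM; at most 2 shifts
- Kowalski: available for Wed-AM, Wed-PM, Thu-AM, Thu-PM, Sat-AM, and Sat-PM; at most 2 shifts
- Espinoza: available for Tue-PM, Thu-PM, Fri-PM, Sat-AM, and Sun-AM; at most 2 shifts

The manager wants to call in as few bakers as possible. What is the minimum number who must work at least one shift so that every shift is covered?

13 slots to fill and no one can take more than 3, so at least ⌈13/3⌉ = 5 bakers are needed.
Any 5 bakers together have capacity at most 3+3+2+2+2 = 12 < 13 slots, so 5 can never suffice.
Okafor, Varga, Haddad, Gallo, Tanaka, and Kowalski alone can cover everything: Tue-PM→Okafor, Wed-AM→Haddad, Wed-PM→Haddad, Thu-AM→Haddad, Thu-PM→Gallo, Fri-AM→Varga, Fri-PM→Okafor, Sat-AM→Gallo+Tanaka, Sat-PM→Tanaka+Kowalski, Sun-AM→Varga, Sun-PM→Okafor.

6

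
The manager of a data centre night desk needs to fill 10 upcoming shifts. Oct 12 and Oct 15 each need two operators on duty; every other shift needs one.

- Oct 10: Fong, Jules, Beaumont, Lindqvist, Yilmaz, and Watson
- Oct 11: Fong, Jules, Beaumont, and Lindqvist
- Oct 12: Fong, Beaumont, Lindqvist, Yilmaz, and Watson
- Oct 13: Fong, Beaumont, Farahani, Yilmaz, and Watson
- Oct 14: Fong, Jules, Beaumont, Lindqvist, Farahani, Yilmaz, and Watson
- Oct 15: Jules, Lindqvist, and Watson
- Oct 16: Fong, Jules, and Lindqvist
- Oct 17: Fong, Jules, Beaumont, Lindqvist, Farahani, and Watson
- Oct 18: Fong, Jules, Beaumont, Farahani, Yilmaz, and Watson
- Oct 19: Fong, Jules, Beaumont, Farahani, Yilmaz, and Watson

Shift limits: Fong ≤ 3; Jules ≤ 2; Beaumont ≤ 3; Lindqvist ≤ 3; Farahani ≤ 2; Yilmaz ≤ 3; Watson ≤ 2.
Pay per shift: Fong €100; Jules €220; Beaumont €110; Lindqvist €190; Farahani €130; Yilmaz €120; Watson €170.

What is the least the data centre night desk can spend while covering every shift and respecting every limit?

€1480

Picking the cheapest available operator for each shift independently would cost €1370, but that ignores the shift limits.
An optimal schedule: Oct 10→Beaumont, Oct 11→Fong, Oct 12→Beaumont+Yilmaz, Oct 13→Fong, Oct 14→Farahani, Oct 15→Watson+Lindqvist, Oct 16→Fong, Oct 17→Beaumont, Oct 18→Yilmaz, Oct 19→Yilmaz.
Total: 110 + 100 + 110 + 120 + 100 + 130 + 170 + 190 + 100 + 110 + 120 + 120 = €1480.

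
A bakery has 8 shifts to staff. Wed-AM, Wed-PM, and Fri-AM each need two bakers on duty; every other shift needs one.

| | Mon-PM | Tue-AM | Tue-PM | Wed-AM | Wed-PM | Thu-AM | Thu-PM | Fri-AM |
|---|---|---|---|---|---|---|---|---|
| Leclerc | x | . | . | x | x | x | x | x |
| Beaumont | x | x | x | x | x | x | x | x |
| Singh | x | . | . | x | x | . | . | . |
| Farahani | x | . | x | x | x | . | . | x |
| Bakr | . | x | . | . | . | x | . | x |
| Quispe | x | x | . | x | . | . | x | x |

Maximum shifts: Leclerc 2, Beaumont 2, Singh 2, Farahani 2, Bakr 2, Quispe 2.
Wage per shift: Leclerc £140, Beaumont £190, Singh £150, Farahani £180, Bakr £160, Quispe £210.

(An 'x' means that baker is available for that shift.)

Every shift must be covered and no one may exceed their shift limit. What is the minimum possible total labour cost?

Picking the cheapest available baker for each shift independently would cost £1640, but that ignores the shift limits.
An optimal schedule: Mon-PM→Singh, Tue-AM→Bakr, Tue-PM→Farahani, Wed-AM→Beaumont+Quispe, Wed-PM→Singh+Farahani, Thu-AM→Leclerc, Thu-PM→Leclerc, Fri-AM→Bakr+Beaumont.
Total: 150 + 160 + 180 + 190 + 210 + 150 + 180 + 140 + 140 + 160 + 190 = £1850.

£1850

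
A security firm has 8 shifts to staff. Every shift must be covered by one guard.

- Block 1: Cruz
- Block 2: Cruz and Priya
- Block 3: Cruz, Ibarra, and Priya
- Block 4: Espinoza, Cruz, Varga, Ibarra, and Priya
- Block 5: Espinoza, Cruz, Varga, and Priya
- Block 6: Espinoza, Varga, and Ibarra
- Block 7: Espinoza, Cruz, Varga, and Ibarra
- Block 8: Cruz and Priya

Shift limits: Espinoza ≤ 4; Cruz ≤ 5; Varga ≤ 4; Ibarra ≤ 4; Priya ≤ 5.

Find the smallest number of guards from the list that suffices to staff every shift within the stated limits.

2

8 slots to fill and no one can take more than 5, so at least ⌈8/5⌉ = 2 guards are needed.
Espinoza and Cruz alone can cover everything: Block 1→Cruz, Block 2→Cruz, Block 3→Cruz, Block 4→Espinoza, Block 5→Espinoza, Block 6→Espinoza, Block 7→Espinoza, Block 8→Cruz.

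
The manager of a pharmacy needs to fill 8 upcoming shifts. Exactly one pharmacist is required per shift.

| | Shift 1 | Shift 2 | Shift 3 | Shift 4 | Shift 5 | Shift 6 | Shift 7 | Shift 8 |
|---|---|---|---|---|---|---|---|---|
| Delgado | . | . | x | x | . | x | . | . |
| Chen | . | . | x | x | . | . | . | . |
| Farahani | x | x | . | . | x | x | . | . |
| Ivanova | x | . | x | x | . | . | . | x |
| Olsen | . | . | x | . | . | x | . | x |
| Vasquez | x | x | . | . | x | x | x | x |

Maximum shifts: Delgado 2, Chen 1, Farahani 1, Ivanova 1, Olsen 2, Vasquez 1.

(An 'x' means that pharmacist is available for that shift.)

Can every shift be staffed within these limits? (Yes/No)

Total capacity is 8 and 8 slots are needed, so capacity alone doesn't rule it out.
Shifts {Shift 2, Shift 5, Shift 7} need 3 worker-slots in total, but the pharmacists available for any of those shifts (Farahani and Vasquez) can supply at most 2 among them. So no valid schedule exists.

No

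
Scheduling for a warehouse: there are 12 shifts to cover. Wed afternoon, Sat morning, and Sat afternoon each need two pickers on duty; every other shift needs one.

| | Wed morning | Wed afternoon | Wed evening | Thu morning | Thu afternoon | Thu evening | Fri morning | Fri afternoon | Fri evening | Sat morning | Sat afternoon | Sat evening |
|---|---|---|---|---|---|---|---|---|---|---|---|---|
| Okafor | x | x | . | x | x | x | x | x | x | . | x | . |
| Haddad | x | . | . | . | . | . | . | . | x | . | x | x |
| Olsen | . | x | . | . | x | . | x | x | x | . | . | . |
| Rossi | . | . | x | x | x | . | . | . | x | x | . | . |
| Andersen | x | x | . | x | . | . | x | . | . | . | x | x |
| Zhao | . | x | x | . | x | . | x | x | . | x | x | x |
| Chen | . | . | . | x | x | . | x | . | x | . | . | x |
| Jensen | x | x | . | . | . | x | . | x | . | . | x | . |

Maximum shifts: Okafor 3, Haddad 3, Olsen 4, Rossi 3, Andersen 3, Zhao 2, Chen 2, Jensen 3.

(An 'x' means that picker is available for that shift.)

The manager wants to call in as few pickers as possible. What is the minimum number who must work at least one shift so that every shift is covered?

5

15 slots to fill and no one can take more than 4, so at least ⌈15/4⌉ = 4 pickers are needed.
Any 4 pickers together have capacity at most 4+3+3+3 = 13 < 15 slots, so 4 can never suffice.
Okafor, Haddad, Olsen, Rossi, and Zhao alone can cover everything: Wed morning→Okafor, Wed afternoon→Okafor+Olsen, Wed evening→Rossi, Thu morning→Rossi, Thu afternoon→Olsen, Thu evening→Okafor, Fri morning→Olsen, Fri afternoon→Olsen, Fri evening→Haddad, Sat morning→Rossi+Zhao, Sat afternoon→Haddad+Zhao, Sat evening→Haddad.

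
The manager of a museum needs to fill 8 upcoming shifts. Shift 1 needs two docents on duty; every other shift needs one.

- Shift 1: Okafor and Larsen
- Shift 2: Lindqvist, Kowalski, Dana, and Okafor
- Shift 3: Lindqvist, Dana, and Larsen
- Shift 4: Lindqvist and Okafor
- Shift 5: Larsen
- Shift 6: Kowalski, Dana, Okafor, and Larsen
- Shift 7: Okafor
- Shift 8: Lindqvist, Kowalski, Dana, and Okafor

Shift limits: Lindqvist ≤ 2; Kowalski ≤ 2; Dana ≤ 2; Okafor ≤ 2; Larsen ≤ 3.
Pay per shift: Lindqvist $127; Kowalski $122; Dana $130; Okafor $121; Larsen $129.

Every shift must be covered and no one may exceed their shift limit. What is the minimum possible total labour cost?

$1127

Shift 1 can only be covered by Okafor and Larsen, so that assignment is forced.
Shift 5 can only be covered by Larsen, so that assignment is forced.
Shift 7 can only be covered by Okafor, so that assignment is forced.
Picking the cheapest available docent for each shift independently would cost $1111, but that ignores the shift limits.
An optimal schedule: Shift 1→Okafor+Larsen, Shift 2→Kowalski, Shift 3→Lindqvist, Shift 4→Lindqvist, Shift 5→Larsen, Shift 6→Larsen, Shift 7→Okafor, Shift 8→Kowalski.
Total: 121 + 129 + 122 + 127 + 127 + 129 + 129 + 121 + 122 = $1127.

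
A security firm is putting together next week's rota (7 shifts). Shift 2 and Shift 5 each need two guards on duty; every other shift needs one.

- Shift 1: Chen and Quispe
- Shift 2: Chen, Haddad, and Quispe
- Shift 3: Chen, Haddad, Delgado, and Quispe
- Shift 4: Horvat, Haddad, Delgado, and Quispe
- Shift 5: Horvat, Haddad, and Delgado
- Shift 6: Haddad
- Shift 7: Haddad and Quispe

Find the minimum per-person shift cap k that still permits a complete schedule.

2

With 5 guards and 9 worker-slots to fill, someone must work at least ⌈9/5⌉ = 2 shifts, so k ≥ 2.
k = 2 works: Shift 1→Chen, Shift 2→Chen+Quispe, Shift 3→Delgado, Shift 4→Horvat, Shift 5→Horvat+Delgado, Shift 6→Haddad, Shift 7→Haddad.
Loads: Chen 2, Horvat 2, Haddad 2, Delgado 2, Quispe 1 — all ≤ 2.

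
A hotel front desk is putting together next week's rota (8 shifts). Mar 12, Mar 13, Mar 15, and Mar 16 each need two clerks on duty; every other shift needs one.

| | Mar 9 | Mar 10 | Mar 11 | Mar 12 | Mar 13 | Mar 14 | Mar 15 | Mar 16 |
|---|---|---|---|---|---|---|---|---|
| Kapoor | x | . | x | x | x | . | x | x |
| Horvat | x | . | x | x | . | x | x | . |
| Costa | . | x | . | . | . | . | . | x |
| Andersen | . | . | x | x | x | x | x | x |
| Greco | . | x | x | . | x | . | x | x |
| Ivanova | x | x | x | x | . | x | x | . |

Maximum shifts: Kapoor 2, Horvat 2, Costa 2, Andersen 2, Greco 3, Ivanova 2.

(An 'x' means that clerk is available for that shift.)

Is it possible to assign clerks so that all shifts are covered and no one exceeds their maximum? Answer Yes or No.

Yes

One valid schedule: Mar 9→Kapoor, Mar 10→Costa, Mar 11→Horvat, Mar 12→Andersen+Ivanova, Mar 13→Kapoor+Andersen, Mar 14→Horvat, Mar 15→Greco+Ivanova, Mar 16→Costa+Greco.
Loads: Kapoor 2/2, Horvat 2/2, Costa 2/2, Andersen 2/2, Greco 2/3, Ivanova 2/2 — all within limits.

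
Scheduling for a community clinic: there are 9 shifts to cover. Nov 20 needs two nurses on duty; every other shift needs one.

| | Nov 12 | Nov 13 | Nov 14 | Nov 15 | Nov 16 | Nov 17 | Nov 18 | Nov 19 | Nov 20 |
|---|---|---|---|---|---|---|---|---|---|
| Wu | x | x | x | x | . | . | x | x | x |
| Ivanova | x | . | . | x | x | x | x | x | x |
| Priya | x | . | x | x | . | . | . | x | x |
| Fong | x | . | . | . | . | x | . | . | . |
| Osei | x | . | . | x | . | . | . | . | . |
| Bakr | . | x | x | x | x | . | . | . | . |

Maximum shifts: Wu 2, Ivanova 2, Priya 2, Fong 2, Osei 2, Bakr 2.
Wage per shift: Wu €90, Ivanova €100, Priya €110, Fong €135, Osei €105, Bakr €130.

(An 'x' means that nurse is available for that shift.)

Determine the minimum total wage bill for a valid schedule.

€1070

Picking the cheapest available nurse for each shift independently would cost €930, but that ignores the shift limits.
An optimal schedule: Nov 12→Osei, Nov 13→Wu, Nov 14→Bakr, Nov 15→Osei, Nov 16→Bakr, Nov 17→Ivanova, Nov 18→Wu, Nov 19→Priya, Nov 20→Ivanova+Priya.
Total: 105 + 90 + 130 + 105 + 130 + 100 + 90 + 110 + 100 + 110 = €1070.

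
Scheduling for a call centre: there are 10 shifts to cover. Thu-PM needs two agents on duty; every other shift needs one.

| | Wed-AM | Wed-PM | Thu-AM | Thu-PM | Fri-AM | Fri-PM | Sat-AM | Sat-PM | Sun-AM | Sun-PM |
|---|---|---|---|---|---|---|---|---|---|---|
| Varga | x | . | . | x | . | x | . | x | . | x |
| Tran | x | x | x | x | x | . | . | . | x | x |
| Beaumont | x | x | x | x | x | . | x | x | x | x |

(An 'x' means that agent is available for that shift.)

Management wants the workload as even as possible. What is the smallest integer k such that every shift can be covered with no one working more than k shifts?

With 3 agents and 11 worker-slots to fill, someone must work at least ⌈11/3⌉ = 4 shifts, so k ≥ 4.
k = 4 works: Wed-AM→Varga, Wed-PM→Tran, Thu-AM→Tran, Thu-PM→Varga+Beaumont, Fri-AM→Tran, Fri-PM→Varga, Sat-AM→Beaumont, Sat-PM→Varga, Sun-AM→Tran, Sun-PM→Beaumont.
Loads: Varga 4, Tran 4, Beaumont 3 — all ≤ 4.

4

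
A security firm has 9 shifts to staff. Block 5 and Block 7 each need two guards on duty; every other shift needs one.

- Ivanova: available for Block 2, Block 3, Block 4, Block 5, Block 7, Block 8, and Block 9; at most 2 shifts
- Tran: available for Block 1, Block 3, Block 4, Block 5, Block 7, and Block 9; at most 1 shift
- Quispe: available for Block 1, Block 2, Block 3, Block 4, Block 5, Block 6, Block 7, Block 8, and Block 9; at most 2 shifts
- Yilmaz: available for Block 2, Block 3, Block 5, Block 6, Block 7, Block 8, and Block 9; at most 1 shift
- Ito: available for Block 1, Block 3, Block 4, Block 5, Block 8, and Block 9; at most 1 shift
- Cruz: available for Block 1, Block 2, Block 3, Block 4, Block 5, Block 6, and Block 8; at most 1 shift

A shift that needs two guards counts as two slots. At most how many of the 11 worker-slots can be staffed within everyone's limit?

8

Total capacity across all guards is 2+1+2+1+1+1 = 8, and 11 slots are needed, so at most 8 can be filled.
An assignment achieving 8: Block 1→Tran, Block 2→Ivanova, Block 3→Cruz, Block 4→Ito, Block 6→Quispe, Block 7→Ivanova+Quispe, Block 8→Yilmaz.
Loads: Ivanova 2/2, Tran 1/1, Quispe 2/2, Yilmaz 1/1, Ito 1/1, Cruz 1/1.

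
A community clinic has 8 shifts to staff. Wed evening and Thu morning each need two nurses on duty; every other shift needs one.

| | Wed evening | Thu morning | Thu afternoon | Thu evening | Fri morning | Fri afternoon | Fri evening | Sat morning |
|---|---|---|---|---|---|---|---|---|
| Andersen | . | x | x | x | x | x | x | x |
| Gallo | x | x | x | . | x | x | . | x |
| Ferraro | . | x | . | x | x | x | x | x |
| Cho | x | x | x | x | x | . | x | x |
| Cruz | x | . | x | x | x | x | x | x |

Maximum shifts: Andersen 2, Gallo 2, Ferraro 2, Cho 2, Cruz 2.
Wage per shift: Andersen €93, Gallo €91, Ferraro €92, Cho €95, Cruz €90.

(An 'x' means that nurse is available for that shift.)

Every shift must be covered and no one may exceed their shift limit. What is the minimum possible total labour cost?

Picking the cheapest available nurse for each shift independently would cost €904, but that ignores the shift limits.
An optimal schedule: Wed evening→Gallo+Cho, Thu morning→Ferraro+Cho, Thu afternoon→Andersen, Thu evening→Andersen, Fri morning→Cruz, Fri afternoon→Gallo, Fri evening→Ferraro, Sat morning→Cruz.
Total: 91 + 95 + 92 + 95 + 93 + 93 + 90 + 91 + 92 + 90 = €922.

€922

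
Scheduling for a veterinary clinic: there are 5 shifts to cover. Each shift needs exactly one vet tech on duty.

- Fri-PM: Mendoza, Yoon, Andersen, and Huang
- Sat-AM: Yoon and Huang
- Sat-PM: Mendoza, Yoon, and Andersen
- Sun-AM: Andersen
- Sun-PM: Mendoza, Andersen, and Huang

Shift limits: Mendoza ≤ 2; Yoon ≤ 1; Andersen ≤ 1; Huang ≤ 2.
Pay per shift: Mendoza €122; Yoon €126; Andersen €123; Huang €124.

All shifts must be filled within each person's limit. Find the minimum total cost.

€615

Sun-AM can only be covered by Andersen, so that assignment is forced.
Picking the cheapest available vet tech for each shift independently would cost €613, but that ignores the shift limits.
An optimal schedule: Fri-PM→Huang, Sat-AM→Huang, Sat-PM→Mendoza, Sun-AM→Andersen, Sun-PM→Mendoza.
Total: 124 + 124 + 122 + 123 + 122 = €615.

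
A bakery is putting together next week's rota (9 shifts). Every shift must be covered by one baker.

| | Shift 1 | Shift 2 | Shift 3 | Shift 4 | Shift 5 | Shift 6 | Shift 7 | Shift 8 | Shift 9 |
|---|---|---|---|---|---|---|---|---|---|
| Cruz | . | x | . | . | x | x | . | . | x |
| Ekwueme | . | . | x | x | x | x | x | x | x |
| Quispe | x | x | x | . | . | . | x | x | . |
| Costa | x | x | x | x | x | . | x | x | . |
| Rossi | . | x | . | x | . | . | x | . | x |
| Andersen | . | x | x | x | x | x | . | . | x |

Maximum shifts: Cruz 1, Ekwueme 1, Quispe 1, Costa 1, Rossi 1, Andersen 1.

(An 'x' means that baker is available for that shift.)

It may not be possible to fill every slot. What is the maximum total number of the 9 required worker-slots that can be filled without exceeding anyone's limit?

6

Total capacity across all bakers is 1+1+1+1+1+1 = 6, and 9 slots are needed, so at most 6 can be filled.
An assignment achieving 6: Shift 1→Quispe, Shift 3→Costa, Shift 4→Rossi, Shift 5→Andersen, Shift 6→Cruz, Shift 8→Ekwueme.
Loads: Cruz 1/1, Ekwueme 1/1, Quispe 1/1, Costa 1/1, Rossi 1/1, Andersen 1/1.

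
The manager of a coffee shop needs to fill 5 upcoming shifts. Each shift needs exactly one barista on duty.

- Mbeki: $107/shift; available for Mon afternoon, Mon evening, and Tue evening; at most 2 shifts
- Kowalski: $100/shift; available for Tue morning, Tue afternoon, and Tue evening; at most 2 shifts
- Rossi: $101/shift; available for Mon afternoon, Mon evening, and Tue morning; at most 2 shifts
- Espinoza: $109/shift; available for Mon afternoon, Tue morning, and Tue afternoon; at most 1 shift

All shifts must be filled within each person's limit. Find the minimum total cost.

$509

Picking the cheapest available barista for each shift independently would cost $502, but that ignores the shift limits.
An optimal schedule: Mon afternoon→Mbeki, Mon evening→Rossi, Tue morning→Rossi, Tue afternoon→Kowalski, Tue evening→Kowalski.
Total: 107 + 101 + 101 + 100 + 100 = $509.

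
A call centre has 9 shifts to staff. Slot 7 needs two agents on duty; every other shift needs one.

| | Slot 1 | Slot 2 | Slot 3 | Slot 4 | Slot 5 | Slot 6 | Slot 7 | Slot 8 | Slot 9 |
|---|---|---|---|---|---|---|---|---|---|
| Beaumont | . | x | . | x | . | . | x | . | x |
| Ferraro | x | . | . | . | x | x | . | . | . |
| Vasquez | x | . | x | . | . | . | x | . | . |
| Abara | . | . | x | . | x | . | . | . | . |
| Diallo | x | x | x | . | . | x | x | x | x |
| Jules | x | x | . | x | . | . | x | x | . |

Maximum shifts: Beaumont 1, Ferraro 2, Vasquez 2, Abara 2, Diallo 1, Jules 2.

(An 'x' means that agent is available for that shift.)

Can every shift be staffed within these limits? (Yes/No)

Total capacity is 10 and 10 slots are needed, so capacity alone doesn't rule it out.
Shifts {Slot 2, Slot 4, Slot 7, Slot 8, Slot 9} need 6 worker-slots in total, but the agents available for any of those shifts (Beaumont, Vasquez, Diallo, and Jules) can supply at most 5 among them. So no valid schedule exists.

No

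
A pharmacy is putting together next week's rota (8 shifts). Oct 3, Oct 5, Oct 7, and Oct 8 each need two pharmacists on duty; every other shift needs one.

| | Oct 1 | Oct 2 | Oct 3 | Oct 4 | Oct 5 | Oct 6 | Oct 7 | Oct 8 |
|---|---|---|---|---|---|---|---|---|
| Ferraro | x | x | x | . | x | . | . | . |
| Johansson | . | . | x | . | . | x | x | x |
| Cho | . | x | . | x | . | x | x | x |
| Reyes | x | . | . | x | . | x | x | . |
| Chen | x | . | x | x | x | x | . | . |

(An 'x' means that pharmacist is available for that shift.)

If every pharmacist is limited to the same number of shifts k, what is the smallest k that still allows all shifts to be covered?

3

With 5 pharmacists and 12 worker-slots to fill, someone must work at least ⌈12/5⌉ = 3 shifts, so k ≥ 3.
k = 3 works: Oct 1→Ferraro, Oct 2→Ferraro, Oct 3→Johansson+Chen, Oct 4→Cho, Oct 5→Ferraro+Chen, Oct 6→Reyes, Oct 7→Johansson+Cho, Oct 8→Johansson+Cho.
Loads: Ferraro 3, Johansson 3, Cho 3, Reyes 1, Chen 2 — all ≤ 3.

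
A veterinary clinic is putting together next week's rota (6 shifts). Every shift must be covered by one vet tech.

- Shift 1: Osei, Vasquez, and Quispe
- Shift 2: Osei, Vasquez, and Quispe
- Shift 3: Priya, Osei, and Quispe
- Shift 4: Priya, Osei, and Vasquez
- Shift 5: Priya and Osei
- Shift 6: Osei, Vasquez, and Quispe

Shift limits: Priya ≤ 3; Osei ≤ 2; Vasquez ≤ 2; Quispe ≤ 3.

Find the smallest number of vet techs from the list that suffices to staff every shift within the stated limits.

2

6 slots to fill and no one can take more than 3, so at least ⌈6/3⌉ = 2 vet techs are needed.
Priya and Quispe alone can cover everything: Shift 1→Quispe, Shift 2→Quispe, Shift 3→Priya, Shift 4→Priya, Shift 5→Priya, Shift 6→Quispe.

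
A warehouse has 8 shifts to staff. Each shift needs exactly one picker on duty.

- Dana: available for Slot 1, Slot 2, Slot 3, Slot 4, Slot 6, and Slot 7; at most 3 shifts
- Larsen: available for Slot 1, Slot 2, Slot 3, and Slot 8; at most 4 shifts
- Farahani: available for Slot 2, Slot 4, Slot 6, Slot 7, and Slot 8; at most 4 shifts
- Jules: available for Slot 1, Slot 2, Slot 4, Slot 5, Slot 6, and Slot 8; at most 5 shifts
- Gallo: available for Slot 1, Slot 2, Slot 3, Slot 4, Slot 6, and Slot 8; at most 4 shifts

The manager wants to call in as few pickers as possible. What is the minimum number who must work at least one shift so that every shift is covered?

2

8 slots to fill and no one can take more than 5, so at least ⌈8/5⌉ = 2 pickers are needed.
Dana and Jules alone can cover everything: Slot 1→Dana, Slot 2→Jules, Slot 3→Dana, Slot 4→Jules, Slot 5→Jules, Slot 6→Jules, Slot 7→Dana, Slot 8→Jules.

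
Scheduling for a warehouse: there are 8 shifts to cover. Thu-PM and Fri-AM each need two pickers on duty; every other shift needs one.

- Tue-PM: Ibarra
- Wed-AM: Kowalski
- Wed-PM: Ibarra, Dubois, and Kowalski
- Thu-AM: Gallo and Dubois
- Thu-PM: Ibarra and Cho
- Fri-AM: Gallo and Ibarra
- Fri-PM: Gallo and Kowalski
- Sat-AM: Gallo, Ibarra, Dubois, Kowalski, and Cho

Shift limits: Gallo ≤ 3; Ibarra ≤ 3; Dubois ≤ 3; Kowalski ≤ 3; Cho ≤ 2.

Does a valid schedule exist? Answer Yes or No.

Yes

Tue-PM can only be covered by Ibarra, so that assignment is forced.
Wed-AM can only be covered by Kowalski, so that assignment is forced.
Thu-PM can only be covered by Ibarra and Cho, so that assignment is forced.
One valid schedule: Tue-PM→Ibarra, Wed-AM→Kowalski, Wed-PM→Dubois, Thu-AM→Gallo, Thu-PM→Ibarra+Cho, Fri-AM→Gallo+Ibarra, Fri-PM→Gallo, Sat-AM→Dubois.
Loads: Gallo 3/3, Ibarra 3/3, Dubois 2/3, Kowalski 1/3, Cho 1/2 — all within limits.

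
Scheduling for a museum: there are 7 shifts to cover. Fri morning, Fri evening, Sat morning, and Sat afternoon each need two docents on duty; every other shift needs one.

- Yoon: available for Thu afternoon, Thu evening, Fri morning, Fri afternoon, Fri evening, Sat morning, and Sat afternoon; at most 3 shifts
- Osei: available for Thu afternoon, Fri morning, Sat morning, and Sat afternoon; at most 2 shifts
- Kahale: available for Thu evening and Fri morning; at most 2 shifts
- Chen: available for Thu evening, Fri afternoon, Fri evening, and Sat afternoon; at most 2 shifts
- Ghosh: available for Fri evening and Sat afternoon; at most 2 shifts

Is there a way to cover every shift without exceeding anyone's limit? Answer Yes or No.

Sat morning can only be covered by Yoon and Osei, so that assignment is forced.
One valid schedule: Thu afternoon→Yoon, Thu evening→Kahale, Fri morning→Osei+Kahale, Fri afternoon→Yoon, Fri evening→Chen+Ghosh, Sat morning→Yoon+Osei, Sat afternoon→Chen+Ghosh.
Loads: Yoon 3/3, Osei 2/2, Kahale 2/2, Chen 2/2, Ghosh 2/2 — all within limits.

Yes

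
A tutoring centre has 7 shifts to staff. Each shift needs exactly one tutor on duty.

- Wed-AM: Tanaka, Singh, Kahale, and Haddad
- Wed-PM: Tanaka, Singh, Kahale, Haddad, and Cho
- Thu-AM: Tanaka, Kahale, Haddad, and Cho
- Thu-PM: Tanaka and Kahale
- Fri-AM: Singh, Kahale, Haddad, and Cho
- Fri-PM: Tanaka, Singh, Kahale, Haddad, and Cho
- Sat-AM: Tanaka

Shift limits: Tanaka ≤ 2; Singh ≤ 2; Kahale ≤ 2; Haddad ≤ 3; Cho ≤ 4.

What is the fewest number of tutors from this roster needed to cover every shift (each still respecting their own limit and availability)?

7 slots to fill and no one can take more than 4, so at least ⌈7/4⌉ = 2 tutors are needed.
No set of 2 tutors can cover every shift (each such set leaves at least one shift with no one available or exceeds a cap).
Tanaka, Singh, and Haddad alone can cover everything: Wed-AM→Singh, Wed-PM→Haddad, Thu-AM→Haddad, Thu-PM→Tanaka, Fri-AM→Singh, Fri-PM→Haddad, Sat-AM→Tanaka.

3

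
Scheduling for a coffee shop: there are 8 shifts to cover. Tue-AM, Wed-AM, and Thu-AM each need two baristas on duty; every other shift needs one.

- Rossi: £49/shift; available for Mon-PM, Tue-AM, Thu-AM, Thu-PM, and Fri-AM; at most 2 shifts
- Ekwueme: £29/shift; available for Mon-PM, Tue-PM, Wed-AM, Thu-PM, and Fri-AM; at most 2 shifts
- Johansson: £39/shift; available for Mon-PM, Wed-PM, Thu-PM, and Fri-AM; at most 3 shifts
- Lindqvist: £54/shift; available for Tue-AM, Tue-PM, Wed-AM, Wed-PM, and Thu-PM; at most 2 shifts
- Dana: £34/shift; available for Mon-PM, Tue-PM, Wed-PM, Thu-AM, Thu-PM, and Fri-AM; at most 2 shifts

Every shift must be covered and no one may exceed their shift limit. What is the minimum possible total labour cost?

Tue-AM can only be covered by Rossi and Lindqvist, so that assignment is forced.
Wed-AM can only be covered by Ekwueme and Lindqvist, so that assignment is forced.
Thu-AM can only be covered by Rossi and Dana, so that assignment is forced.
Picking the cheapest available barista for each shift independently would cost £419, but that ignores the shift limits.
An optimal schedule: Mon-PM→Johansson, Tue-AM→Rossi+Lindqvist, Tue-PM→Ekwueme, Wed-AM→Ekwueme+Lindqvist, Wed-PM→Johansson, Thu-AM→Rossi+Dana, Thu-PM→Dana, Fri-AM→Johansson.
Total: 39 + 49 + 54 + 29 + 29 + 54 + 39 + 49 + 34 + 34 + 39 = £449.

£449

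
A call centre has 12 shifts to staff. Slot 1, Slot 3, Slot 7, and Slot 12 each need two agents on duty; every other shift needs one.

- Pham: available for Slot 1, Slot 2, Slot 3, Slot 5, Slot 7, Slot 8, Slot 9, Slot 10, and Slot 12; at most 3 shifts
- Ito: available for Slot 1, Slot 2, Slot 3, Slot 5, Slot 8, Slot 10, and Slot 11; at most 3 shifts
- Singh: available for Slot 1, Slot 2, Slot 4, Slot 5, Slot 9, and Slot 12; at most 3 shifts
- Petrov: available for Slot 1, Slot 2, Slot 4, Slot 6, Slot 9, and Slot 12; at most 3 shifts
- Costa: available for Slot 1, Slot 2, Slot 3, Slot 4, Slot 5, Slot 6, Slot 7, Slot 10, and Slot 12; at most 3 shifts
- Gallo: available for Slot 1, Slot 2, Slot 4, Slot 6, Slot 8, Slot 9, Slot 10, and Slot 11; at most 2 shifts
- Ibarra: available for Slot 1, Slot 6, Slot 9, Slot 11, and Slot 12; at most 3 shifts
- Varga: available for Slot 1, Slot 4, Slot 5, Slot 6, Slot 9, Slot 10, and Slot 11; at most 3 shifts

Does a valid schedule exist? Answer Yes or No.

Slot 7 can only be covered by Pham and Costa, so that assignment is forced.
One valid schedule: Slot 1→Petrov+Gallo, Slot 2→Singh, Slot 3→Pham+Ito, Slot 4→Singh, Slot 5→Ito, Slot 6→Petrov, Slot 7→Pham+Costa, Slot 8→Pham, Slot 9→Singh, Slot 10→Costa, Slot 11→Ito, Slot 12→Petrov+Costa.
Loads: Pham 3/3, Ito 3/3, Singh 3/3, Petrov 3/3, Costa 3/3, Gallo 1/2, Ibarra 0/3, Varga 0/3 — all within limits.

Yes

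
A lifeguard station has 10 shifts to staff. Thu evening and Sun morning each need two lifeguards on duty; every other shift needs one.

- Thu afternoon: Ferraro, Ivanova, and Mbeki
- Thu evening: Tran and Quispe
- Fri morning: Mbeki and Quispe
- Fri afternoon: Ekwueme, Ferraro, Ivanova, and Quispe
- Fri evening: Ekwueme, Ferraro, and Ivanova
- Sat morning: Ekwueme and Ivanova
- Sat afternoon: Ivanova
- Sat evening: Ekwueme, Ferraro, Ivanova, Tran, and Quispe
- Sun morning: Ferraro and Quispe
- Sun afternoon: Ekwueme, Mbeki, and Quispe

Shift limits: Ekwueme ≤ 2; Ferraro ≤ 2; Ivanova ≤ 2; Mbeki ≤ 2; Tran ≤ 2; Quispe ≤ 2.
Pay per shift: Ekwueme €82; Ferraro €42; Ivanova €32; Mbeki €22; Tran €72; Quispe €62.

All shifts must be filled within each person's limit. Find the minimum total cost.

Thu evening can only be covered by Tran and Quispe, so that assignment is forced.
Sat afternoon can only be covered by Ivanova, so that assignment is forced.
Sun morning can only be covered by Ferraro and Quispe, so that assignment is forced.
Picking the cheapest available lifeguard for each shift independently would cost €464, but that ignores the shift limits.
An optimal schedule: Thu afternoon→Ferraro, Thu evening→Tran+Quispe, Fri morning→Mbeki, Fri afternoon→Ivanova, Fri evening→Ekwueme, Sat morning→Ekwueme, Sat afternoon→Ivanova, Sat evening→Tran, Sun morning→Ferraro+Quispe, Sun afternoon→Mbeki.
Total: 42 + 72 + 62 + 22 + 32 + 82 + 82 + 32 + 72 + 42 + 62 + 22 = €624.

€624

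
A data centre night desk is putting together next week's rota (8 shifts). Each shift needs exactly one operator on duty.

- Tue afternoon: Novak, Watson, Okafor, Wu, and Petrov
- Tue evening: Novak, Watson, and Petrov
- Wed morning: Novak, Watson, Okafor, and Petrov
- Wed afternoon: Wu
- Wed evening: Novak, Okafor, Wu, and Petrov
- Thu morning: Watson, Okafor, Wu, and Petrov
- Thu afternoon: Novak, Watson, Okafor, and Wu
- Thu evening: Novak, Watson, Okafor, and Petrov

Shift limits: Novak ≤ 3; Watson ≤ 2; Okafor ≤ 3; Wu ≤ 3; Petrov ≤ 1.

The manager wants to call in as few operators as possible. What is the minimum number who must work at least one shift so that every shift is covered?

3

8 slots to fill and no one can take more than 3, so at least ⌈8/3⌉ = 3 operators are needed.
Novak, Watson, and Wu alone can cover everything: Tue afternoon→Wu, Tue evening→Novak, Wed morning→Novak, Wed afternoon→Wu, Wed evening→Novak, Thu morning→Watson, Thu afternoon→Wu, Thu evening→Watson.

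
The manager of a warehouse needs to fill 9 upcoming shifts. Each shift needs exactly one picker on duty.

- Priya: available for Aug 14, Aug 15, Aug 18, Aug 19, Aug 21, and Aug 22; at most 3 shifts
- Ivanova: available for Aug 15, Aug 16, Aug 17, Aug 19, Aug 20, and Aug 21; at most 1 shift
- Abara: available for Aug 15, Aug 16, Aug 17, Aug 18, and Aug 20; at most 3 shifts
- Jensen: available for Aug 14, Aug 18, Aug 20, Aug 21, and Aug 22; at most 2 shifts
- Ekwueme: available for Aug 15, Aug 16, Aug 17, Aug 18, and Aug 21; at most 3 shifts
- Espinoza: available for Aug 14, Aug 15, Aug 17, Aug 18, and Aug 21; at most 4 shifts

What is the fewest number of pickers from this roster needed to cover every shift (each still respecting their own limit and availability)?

9 slots to fill and no one can take more than 4, so at least ⌈9/4⌉ = 3 pickers are needed.
Priya, Abara, and Ekwueme alone can cover everything: Aug 14→Priya, Aug 15→Ekwueme, Aug 16→Abara, Aug 17→Abara, Aug 18→Ekwueme, Aug 19→Priya, Aug 20→Abara, Aug 21→Ekwueme, Aug 22→Priya.

3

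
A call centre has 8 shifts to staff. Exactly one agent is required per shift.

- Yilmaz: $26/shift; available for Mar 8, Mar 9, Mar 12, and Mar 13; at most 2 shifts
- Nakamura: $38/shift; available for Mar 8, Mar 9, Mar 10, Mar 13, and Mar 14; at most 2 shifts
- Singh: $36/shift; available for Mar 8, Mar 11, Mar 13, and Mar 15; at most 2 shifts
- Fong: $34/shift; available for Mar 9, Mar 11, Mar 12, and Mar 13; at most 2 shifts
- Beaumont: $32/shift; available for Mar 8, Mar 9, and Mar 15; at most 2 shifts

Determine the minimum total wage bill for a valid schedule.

Mar 10 can only be covered by Nakamura, so that assignment is forced.
Mar 14 can only be covered by Nakamura, so that assignment is forced.
Picking the cheapest available agent for each shift independently would cost $246, but that ignores the shift limits.
An optimal schedule: Mar 8→Yilmaz, Mar 9→Beaumont, Mar 10→Nakamura, Mar 11→Fong, Mar 12→Yilmaz, Mar 13→Fong, Mar 14→Nakamura, Mar 15→Beaumont.
Total: 26 + 32 + 38 + 34 + 26 + 34 + 38 + 32 = $260.

$260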